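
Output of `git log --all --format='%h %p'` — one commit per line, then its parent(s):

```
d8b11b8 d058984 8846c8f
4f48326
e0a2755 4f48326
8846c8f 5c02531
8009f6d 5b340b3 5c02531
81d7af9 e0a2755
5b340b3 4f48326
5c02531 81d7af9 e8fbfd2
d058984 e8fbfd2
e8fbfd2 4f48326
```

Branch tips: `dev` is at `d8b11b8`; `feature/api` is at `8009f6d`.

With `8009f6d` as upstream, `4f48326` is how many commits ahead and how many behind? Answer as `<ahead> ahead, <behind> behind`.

Reachable from 4f48326: {4f48326}.
Reachable from 8009f6d: {4f48326, 5b340b3, 5c02531, 8009f6d, 81d7af9, e0a2755, e8fbfd2}.
Only in 4f48326's history (ahead): {} — 0.
Only in 8009f6d's history (behind): {5b340b3, 5c02531, 8009f6d, 81d7af9, e0a2755, e8fbfd2} — 6.

0 ahead, 6 behind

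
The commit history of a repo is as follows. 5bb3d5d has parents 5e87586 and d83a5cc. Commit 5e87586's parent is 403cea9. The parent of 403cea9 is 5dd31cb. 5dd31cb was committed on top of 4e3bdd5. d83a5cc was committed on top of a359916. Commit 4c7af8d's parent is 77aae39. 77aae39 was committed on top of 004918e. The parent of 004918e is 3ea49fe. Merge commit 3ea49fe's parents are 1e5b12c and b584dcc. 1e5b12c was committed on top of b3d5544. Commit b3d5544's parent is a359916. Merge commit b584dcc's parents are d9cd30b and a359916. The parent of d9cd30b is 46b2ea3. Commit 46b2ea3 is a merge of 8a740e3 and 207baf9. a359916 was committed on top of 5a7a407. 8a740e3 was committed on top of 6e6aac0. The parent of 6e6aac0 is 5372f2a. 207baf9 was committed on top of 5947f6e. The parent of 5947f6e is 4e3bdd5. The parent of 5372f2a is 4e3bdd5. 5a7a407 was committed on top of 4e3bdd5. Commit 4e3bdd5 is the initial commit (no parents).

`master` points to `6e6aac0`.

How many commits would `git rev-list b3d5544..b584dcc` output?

8

Reachable from b584dcc: {207baf9, 46b2ea3, 4e3bdd5, 5372f2a, 5947f6e, 5a7a407, 6e6aac0, 8a740e3, a359916, b584dcc, d9cd30b}.
Reachable from b3d5544: {4e3bdd5, 5a7a407, a359916, b3d5544}.
In b584dcc's history but not b3d5544's: {207baf9, 46b2ea3, 5372f2a, 5947f6e, 6e6aac0, 8a740e3, b584dcc, d9cd30b} — 8 commits.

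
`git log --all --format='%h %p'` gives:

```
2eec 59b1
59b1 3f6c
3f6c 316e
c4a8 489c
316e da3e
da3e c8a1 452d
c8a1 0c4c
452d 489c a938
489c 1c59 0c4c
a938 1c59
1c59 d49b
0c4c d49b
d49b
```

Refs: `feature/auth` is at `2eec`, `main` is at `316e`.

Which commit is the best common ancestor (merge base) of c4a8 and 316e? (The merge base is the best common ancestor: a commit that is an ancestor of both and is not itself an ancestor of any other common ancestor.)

489c

Ancestors of c4a8: {0c4c, 1c59, 489c, c4a8, d49b}.
Ancestors of 316e: {0c4c, 1c59, 316e, 452d, 489c, a938, c8a1, d49b, da3e}.
Common ancestors: {0c4c, 1c59, 489c, d49b}.
Among these, 489c is not an ancestor of any other common ancestor — it is the merge base.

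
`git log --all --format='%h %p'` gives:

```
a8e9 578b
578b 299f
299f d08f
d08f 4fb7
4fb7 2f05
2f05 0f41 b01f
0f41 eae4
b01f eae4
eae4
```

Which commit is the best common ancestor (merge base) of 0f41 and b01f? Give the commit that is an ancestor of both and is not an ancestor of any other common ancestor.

eae4

Ancestors of 0f41: {0f41, eae4}.
Ancestors of b01f: {b01f, eae4}.
Common ancestors: {eae4}.
The only common ancestor is eae4, so it is the merge base.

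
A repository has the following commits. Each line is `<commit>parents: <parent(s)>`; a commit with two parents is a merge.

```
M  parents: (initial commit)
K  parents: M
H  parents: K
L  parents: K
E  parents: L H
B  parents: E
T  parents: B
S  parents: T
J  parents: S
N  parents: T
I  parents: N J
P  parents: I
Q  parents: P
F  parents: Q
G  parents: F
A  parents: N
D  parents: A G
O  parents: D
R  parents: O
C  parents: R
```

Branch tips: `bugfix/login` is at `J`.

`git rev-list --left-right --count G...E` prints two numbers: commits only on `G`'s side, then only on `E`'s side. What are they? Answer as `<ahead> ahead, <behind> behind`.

10 ahead, 0 behind

Reachable from G: {B, E, F, G, H, I, J, K, L, M, N, P, Q, S, T}.
Reachable from E: {E, H, K, L, M}.
Only in G's history (ahead): {B, F, G, I, J, N, P, Q, S, T} — 10.
Only in E's history (behind): {} — 0.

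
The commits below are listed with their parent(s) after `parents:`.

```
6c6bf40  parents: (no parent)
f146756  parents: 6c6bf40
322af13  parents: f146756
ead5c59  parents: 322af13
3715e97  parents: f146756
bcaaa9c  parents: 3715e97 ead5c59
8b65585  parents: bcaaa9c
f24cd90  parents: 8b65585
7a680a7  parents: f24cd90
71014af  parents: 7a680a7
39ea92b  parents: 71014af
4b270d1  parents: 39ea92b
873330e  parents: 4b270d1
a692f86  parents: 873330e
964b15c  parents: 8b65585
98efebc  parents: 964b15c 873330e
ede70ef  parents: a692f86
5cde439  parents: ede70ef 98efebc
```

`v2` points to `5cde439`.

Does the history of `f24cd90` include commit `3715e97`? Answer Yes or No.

Yes

Ancestors of f24cd90 (commits reachable by following parents): {322af13, 3715e97, 6c6bf40, 8b65585, bcaaa9c, ead5c59, f146756, f24cd90}.
3715e97 is in that set, so it is an ancestor of f24cd90.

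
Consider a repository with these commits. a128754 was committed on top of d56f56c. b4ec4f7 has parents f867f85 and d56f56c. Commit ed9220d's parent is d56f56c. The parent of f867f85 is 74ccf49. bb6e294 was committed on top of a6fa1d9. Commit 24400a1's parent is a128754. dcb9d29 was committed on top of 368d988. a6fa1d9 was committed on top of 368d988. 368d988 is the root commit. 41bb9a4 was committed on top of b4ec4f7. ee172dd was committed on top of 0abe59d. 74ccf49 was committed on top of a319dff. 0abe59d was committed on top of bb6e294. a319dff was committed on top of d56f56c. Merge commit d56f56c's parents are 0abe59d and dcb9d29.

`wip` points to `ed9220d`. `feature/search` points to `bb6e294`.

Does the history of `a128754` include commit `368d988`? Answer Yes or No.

Ancestors of a128754 (commits reachable by following parents): {0abe59d, 368d988, a128754, a6fa1d9, bb6e294, d56f56c, dcb9d29}.
368d988 is in that set, so it is an ancestor of a128754.

Yes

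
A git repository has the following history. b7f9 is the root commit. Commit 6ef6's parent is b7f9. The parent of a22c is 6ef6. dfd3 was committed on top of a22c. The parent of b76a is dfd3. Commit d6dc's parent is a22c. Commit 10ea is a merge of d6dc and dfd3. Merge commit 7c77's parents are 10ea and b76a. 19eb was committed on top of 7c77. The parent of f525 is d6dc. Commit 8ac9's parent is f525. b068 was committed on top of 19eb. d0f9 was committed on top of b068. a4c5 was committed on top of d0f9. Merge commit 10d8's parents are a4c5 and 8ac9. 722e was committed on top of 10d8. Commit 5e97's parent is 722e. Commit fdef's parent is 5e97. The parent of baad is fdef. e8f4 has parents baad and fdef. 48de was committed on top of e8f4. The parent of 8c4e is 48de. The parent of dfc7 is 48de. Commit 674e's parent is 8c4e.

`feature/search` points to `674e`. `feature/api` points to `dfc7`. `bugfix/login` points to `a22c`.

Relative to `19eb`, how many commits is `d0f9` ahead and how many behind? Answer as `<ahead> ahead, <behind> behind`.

2 ahead, 0 behind

Reachable from d0f9: {10ea, 19eb, 6ef6, 7c77, a22c, b068, b76a, b7f9, d0f9, d6dc, dfd3}.
Reachable from 19eb: {10ea, 19eb, 6ef6, 7c77, a22c, b76a, b7f9, d6dc, dfd3}.
Only in d0f9's history (ahead): {b068, d0f9} — 2.
Only in 19eb's history (behind): {} — 0.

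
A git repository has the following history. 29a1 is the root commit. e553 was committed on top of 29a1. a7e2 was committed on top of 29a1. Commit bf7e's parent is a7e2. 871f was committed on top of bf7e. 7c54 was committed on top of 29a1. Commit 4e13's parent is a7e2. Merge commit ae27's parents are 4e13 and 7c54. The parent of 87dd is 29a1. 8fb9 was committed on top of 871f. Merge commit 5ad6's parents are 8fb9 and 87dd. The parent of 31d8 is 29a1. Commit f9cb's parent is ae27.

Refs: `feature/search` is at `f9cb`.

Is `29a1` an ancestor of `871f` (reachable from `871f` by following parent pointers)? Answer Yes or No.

Ancestors of 871f (commits reachable by following parents): {29a1, 871f, a7e2, bf7e}.
29a1 is in that set, so it is an ancestor of 871f.

Yes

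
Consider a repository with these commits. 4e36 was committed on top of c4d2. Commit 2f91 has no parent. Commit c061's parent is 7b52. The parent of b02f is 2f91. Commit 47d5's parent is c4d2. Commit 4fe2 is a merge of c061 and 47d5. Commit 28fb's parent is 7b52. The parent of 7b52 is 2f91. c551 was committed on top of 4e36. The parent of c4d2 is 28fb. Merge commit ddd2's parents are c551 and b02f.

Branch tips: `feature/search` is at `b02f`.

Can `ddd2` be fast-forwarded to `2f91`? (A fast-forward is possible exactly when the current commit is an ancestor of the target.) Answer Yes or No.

A fast-forward from ddd2 to 2f91 is possible iff ddd2 is an ancestor of 2f91.
Ancestors of 2f91: {2f91}.
ddd2 is not among them, so fast-forward is not possible.

No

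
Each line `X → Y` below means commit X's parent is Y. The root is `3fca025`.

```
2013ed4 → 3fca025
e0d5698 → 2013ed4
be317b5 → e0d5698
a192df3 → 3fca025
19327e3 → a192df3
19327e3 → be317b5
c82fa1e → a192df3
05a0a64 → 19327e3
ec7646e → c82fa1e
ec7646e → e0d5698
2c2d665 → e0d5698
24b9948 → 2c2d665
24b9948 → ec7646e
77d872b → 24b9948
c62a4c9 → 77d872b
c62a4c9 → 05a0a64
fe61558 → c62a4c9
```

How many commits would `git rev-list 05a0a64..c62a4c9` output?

6

Reachable from c62a4c9: {05a0a64, 19327e3, 2013ed4, 24b9948, 2c2d665, 3fca025, 77d872b, a192df3, be317b5, c62a4c9, c82fa1e, e0d5698, ec7646e}.
Reachable from 05a0a64: {05a0a64, 19327e3, 2013ed4, 3fca025, a192df3, be317b5, e0d5698}.
In c62a4c9's history but not 05a0a64's: {24b9948, 2c2d665, 77d872b, c62a4c9, c82fa1e, ec7646e} — 6 commits.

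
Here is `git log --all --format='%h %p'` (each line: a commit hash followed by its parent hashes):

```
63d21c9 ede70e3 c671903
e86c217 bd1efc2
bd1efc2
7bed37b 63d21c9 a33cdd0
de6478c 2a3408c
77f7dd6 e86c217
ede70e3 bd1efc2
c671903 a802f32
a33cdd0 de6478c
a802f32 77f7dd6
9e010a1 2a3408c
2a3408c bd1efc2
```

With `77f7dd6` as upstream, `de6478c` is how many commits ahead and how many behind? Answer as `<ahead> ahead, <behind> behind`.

Reachable from de6478c: {2a3408c, bd1efc2, de6478c}.
Reachable from 77f7dd6: {77f7dd6, bd1efc2, e86c217}.
Only in de6478c's history (ahead): {2a3408c, de6478c} — 2.
Only in 77f7dd6's history (behind): {77f7dd6, e86c217} — 2.

2 ahead, 2 behind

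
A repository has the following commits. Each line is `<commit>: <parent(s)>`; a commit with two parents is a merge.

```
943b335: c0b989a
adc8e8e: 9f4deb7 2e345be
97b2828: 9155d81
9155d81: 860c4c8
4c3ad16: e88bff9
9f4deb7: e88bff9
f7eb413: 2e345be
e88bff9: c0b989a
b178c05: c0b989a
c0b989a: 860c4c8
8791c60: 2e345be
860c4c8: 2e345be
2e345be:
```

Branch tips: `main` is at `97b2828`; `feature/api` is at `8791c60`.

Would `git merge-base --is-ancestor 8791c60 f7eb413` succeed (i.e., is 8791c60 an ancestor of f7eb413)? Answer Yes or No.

Ancestors of f7eb413: {2e345be, f7eb413}.
8791c60 is not in that set, so it is not an ancestor of f7eb413.

No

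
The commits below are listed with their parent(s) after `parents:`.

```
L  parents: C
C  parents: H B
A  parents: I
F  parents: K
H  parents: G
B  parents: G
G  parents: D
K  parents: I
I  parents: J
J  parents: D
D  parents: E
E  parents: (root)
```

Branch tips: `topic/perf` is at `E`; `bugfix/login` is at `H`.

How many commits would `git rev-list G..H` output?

Reachable from H: {D, E, G, H}.
Reachable from G: {D, E, G}.
In H's history but not G's: {H} — 1 commit.

1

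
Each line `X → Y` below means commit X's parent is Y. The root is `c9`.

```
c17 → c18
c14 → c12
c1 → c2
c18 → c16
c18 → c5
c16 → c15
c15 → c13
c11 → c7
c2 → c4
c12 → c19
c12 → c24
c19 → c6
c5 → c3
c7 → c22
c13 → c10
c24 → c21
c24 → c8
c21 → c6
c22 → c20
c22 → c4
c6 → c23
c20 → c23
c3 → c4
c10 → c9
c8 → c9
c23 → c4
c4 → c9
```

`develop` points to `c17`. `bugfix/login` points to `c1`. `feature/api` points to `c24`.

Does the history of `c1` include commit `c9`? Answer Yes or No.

Yes

Ancestors of c1 (commits reachable by following parents): {c1, c2, c4, c9}.
c9 is in that set, so it is an ancestor of c1.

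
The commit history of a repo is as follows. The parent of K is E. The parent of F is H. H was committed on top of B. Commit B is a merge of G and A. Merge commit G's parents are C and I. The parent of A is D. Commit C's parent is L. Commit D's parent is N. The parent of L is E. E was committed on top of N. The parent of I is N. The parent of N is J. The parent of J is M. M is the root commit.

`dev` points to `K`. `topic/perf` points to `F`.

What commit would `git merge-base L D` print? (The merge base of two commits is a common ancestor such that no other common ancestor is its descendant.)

N

Ancestors of L: {E, J, L, M, N}.
Ancestors of D: {D, J, M, N}.
Common ancestors: {J, M, N}.
Among these, N is not an ancestor of any other common ancestor — it is the merge base.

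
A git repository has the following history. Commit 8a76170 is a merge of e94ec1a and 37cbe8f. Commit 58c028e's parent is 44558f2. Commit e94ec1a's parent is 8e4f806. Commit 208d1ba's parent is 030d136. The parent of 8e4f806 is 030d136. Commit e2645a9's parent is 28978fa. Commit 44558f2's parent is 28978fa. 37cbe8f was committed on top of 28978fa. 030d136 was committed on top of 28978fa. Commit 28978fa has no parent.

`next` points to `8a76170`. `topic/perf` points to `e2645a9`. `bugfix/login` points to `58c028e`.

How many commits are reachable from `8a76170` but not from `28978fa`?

5

Reachable from 8a76170: {030d136, 28978fa, 37cbe8f, 8a76170, 8e4f806, e94ec1a}.
Reachable from 28978fa: {28978fa}.
In 8a76170's history but not 28978fa's: {030d136, 37cbe8f, 8a76170, 8e4f806, e94ec1a} — 5 commits.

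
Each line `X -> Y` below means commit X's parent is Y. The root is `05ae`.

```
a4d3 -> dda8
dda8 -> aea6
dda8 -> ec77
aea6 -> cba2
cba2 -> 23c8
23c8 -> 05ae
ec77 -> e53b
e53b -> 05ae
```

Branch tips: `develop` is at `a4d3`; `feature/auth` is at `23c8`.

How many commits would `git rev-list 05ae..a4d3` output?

7

Reachable from a4d3: {05ae, 23c8, a4d3, aea6, cba2, dda8, e53b, ec77}.
Reachable from 05ae: {05ae}.
In a4d3's history but not 05ae's: {23c8, a4d3, aea6, cba2, dda8, e53b, ec77} — 7 commits.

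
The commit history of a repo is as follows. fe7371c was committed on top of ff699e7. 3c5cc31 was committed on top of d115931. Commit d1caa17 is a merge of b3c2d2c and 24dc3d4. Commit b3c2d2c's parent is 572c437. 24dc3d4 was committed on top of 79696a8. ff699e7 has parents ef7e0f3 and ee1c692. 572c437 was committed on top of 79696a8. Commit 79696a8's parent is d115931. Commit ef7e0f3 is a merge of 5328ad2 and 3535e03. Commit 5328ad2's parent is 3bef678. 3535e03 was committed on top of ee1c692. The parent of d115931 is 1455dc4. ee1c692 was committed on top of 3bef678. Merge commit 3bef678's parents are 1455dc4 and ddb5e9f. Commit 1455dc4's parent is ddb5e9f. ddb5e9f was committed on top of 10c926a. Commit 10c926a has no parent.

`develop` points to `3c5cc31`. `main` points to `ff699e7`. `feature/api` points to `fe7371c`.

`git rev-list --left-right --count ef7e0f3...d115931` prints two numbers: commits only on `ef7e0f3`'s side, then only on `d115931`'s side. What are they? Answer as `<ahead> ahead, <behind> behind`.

5 ahead, 1 behind

Reachable from ef7e0f3: {10c926a, 1455dc4, 3535e03, 3bef678, 5328ad2, ddb5e9f, ee1c692, ef7e0f3}.
Reachable from d115931: {10c926a, 1455dc4, d115931, ddb5e9f}.
Only in ef7e0f3's history (ahead): {3535e03, 3bef678, 5328ad2, ee1c692, ef7e0f3} — 5.
Only in d115931's history (behind): {d115931} — 1.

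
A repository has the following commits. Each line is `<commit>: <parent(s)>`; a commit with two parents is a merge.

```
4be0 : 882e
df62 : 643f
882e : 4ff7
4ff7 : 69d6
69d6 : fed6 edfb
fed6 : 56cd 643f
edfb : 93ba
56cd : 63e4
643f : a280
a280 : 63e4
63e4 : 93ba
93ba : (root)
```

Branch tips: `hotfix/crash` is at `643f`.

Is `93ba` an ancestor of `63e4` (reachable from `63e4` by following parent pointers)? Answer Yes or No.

Yes

Ancestors of 63e4 (commits reachable by following parents): {63e4, 93ba}.
93ba is in that set, so it is an ancestor of 63e4.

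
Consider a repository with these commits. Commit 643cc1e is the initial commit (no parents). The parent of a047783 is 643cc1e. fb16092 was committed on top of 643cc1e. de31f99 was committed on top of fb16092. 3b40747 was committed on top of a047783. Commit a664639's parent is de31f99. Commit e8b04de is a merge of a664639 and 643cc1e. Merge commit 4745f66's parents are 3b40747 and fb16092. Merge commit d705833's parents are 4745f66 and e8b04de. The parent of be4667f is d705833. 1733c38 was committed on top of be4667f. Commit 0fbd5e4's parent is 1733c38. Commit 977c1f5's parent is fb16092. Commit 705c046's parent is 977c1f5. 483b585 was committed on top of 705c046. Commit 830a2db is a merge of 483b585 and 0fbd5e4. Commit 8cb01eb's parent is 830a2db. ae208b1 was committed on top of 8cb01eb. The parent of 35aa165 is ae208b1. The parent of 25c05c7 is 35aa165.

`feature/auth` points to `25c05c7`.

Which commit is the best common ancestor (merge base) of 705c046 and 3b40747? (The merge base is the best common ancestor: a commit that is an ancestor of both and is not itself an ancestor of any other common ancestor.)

643cc1e

Ancestors of 705c046: {643cc1e, 705c046, 977c1f5, fb16092}.
Ancestors of 3b40747: {3b40747, 643cc1e, a047783}.
Common ancestors: {643cc1e}.
The only common ancestor is 643cc1e, so it is the merge base.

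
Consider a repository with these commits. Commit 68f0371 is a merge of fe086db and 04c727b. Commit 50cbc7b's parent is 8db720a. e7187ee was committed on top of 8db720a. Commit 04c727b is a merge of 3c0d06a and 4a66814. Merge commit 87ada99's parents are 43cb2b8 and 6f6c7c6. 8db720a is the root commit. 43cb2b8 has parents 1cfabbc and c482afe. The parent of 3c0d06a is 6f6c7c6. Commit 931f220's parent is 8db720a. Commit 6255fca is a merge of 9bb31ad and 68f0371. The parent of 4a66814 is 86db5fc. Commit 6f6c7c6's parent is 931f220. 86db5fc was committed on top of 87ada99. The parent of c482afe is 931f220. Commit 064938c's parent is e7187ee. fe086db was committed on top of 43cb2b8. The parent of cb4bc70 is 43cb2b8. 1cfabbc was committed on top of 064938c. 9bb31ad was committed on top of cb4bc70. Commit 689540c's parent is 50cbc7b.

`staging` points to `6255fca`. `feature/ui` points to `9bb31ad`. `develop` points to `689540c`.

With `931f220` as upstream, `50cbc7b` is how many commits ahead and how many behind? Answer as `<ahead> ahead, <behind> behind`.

Reachable from 50cbc7b: {50cbc7b, 8db720a}.
Reachable from 931f220: {8db720a, 931f220}.
Only in 50cbc7b's history (ahead): {50cbc7b} — 1.
Only in 931f220's history (behind): {931f220} — 1.

1 ahead, 1 behind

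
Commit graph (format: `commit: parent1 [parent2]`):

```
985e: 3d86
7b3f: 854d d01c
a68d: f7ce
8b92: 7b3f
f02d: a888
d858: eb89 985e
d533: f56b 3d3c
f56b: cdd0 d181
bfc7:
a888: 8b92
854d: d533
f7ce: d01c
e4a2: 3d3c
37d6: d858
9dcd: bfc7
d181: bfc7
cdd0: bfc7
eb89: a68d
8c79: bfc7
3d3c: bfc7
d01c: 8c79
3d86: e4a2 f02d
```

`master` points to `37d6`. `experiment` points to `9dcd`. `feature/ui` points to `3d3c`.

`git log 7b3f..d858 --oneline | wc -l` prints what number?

Reachable from d858: {3d3c, 3d86, 7b3f, 854d, 8b92, 8c79, 985e, a68d, a888, bfc7, cdd0, d01c, d181, d533, d858, e4a2, eb89, f02d, f56b, f7ce}.
Reachable from 7b3f: {3d3c, 7b3f, 854d, 8c79, bfc7, cdd0, d01c, d181, d533, f56b}.
In d858's history but not 7b3f's: {3d86, 8b92, 985e, a68d, a888, d858, e4a2, eb89, f02d, f7ce} — 10 commits.

10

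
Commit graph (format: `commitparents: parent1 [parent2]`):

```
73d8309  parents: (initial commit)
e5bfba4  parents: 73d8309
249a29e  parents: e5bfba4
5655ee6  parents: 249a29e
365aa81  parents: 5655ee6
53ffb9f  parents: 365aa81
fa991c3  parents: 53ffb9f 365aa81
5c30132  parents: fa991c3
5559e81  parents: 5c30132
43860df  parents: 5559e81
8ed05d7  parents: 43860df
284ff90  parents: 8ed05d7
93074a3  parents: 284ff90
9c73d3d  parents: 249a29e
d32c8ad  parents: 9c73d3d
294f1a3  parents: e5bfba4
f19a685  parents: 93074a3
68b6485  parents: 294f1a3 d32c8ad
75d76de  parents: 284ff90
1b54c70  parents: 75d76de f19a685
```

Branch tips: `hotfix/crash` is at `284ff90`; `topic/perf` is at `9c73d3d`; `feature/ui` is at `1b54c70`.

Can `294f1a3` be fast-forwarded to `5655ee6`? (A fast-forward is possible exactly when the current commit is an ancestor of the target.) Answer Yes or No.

A fast-forward from 294f1a3 to 5655ee6 is possible iff 294f1a3 is an ancestor of 5655ee6.
Ancestors of 5655ee6: {249a29e, 5655ee6, 73d8309, e5bfba4}.
294f1a3 is not among them, so fast-forward is not possible.

No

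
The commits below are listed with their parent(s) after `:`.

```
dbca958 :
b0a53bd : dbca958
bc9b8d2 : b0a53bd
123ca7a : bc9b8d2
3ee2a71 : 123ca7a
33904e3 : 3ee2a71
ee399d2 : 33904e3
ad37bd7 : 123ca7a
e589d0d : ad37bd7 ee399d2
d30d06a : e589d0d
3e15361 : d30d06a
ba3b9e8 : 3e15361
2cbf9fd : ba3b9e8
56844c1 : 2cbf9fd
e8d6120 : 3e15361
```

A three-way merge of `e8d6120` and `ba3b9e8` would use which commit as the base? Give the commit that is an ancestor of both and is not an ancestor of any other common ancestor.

Ancestors of e8d6120: {123ca7a, 33904e3, 3e15361, 3ee2a71, ad37bd7, b0a53bd, bc9b8d2, d30d06a, dbca958, e589d0d, e8d6120, ee399d2}.
Ancestors of ba3b9e8: {123ca7a, 33904e3, 3e15361, 3ee2a71, ad37bd7, b0a53bd, ba3b9e8, bc9b8d2, d30d06a, dbca958, e589d0d, ee399d2}.
Common ancestors: {123ca7a, 33904e3, 3e15361, 3ee2a71, ad37bd7, b0a53bd, bc9b8d2, d30d06a, dbca958, e589d0d, ee399d2}.
Among these, 3e15361 is not an ancestor of any other common ancestor — it is the merge base.

3e15361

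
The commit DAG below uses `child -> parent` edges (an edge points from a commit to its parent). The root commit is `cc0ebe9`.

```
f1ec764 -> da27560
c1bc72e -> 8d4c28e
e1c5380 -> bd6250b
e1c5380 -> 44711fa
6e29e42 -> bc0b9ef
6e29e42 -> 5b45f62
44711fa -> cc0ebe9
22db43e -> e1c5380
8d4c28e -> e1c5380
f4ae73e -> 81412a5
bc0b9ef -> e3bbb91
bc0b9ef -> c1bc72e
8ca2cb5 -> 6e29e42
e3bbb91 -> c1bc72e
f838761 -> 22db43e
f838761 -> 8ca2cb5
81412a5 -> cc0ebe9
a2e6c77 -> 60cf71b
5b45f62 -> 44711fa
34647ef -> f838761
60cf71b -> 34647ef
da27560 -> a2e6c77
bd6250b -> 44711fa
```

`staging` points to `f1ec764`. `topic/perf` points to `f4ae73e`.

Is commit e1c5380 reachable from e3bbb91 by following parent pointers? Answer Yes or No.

Ancestors of e3bbb91 (commits reachable by following parents): {44711fa, 8d4c28e, bd6250b, c1bc72e, cc0ebe9, e1c5380, e3bbb91}.
e1c5380 is in that set, so it is an ancestor of e3bbb91.

Yes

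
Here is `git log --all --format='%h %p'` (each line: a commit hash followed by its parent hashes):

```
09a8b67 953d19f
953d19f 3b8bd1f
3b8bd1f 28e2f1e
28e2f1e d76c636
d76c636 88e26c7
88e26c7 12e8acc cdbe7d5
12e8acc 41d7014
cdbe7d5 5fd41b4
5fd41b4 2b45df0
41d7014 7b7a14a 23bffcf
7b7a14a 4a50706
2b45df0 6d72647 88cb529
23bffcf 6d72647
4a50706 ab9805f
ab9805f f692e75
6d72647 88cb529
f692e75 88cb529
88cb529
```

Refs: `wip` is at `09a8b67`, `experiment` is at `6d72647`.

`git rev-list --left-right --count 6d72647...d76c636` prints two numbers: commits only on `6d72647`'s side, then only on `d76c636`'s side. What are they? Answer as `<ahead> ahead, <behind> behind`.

0 ahead, 12 behind

Reachable from 6d72647: {6d72647, 88cb529}.
Reachable from d76c636: {12e8acc, 23bffcf, 2b45df0, 41d7014, 4a50706, 5fd41b4, 6d72647, 7b7a14a, 88cb529, 88e26c7, ab9805f, cdbe7d5, d76c636, f692e75}.
Only in 6d72647's history (ahead): {} — 0.
Only in d76c636's history (behind): {12e8acc, 23bffcf, 2b45df0, 41d7014, 4a50706, 5fd41b4, 7b7a14a, 88e26c7, ab9805f, cdbe7d5, d76c636, f692e75} — 12.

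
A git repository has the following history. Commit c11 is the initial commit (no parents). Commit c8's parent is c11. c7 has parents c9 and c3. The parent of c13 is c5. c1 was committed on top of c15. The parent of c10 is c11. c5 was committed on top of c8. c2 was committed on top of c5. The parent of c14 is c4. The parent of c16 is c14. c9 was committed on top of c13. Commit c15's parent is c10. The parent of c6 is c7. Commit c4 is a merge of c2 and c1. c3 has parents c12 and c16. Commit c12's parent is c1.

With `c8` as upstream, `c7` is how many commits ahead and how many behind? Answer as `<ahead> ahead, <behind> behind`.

Reachable from c7: {c1, c10, c11, c12, c13, c14, c15, c16, c2, c3, c4, c5, c7, c8, c9}.
Reachable from c8: {c11, c8}.
Only in c7's history (ahead): {c1, c10, c12, c13, c14, c15, c16, c2, c3, c4, c5, c7, c9} — 13.
Only in c8's history (behind): {} — 0.

13 ahead, 0 behind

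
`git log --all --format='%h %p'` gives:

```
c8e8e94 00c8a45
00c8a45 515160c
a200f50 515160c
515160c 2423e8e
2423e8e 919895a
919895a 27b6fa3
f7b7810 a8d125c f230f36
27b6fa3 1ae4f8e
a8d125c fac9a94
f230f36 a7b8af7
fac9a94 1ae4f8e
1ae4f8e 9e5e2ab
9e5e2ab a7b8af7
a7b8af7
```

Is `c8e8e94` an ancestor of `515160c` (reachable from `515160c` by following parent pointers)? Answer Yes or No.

Ancestors of 515160c: {1ae4f8e, 2423e8e, 27b6fa3, 515160c, 919895a, 9e5e2ab, a7b8af7}.
c8e8e94 is not in that set, so it is not an ancestor of 515160c.

No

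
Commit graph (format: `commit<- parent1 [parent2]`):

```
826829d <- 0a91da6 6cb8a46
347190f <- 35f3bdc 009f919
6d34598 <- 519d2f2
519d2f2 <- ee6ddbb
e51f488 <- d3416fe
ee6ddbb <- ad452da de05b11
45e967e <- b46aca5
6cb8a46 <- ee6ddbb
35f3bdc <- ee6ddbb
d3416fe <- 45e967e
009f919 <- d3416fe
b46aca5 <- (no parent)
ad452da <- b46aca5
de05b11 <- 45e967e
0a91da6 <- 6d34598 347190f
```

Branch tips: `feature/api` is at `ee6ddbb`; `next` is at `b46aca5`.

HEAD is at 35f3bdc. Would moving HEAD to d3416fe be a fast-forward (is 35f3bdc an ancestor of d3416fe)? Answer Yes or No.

A fast-forward from 35f3bdc to d3416fe is possible iff 35f3bdc is an ancestor of d3416fe.
Ancestors of d3416fe: {45e967e, b46aca5, d3416fe}.
35f3bdc is not among them, so fast-forward is not possible.

No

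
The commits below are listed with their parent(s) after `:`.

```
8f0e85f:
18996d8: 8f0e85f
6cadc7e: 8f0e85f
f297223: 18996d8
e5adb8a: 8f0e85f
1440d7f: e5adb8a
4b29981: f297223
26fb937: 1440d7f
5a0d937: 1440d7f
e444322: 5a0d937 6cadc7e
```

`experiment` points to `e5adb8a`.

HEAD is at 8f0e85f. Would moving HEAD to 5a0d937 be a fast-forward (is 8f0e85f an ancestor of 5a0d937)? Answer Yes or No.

A fast-forward from 8f0e85f to 5a0d937 is possible iff 8f0e85f is an ancestor of 5a0d937.
Ancestors of 5a0d937: {1440d7f, 5a0d937, 8f0e85f, e5adb8a}.
8f0e85f is among them, so fast-forward is possible.

Yes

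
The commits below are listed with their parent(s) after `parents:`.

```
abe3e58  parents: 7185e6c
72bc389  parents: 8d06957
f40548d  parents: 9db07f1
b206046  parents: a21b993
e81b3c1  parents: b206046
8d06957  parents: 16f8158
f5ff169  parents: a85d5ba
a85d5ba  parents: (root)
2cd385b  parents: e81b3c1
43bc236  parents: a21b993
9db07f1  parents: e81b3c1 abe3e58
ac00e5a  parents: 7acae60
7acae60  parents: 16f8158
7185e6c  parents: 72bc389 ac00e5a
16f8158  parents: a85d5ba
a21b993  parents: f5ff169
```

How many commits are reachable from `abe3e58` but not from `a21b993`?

Reachable from abe3e58: {16f8158, 7185e6c, 72bc389, 7acae60, 8d06957, a85d5ba, abe3e58, ac00e5a}.
Reachable from a21b993: {a21b993, a85d5ba, f5ff169}.
In abe3e58's history but not a21b993's: {16f8158, 7185e6c, 72bc389, 7acae60, 8d06957, abe3e58, ac00e5a} — 7 commits.

7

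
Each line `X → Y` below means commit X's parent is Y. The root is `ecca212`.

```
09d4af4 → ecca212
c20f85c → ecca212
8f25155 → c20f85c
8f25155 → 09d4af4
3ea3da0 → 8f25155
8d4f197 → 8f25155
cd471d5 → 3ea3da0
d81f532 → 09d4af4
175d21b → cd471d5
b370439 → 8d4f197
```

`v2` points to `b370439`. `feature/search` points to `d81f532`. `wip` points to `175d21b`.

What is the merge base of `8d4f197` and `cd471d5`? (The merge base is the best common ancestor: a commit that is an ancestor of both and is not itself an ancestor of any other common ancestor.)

Ancestors of 8d4f197: {09d4af4, 8d4f197, 8f25155, c20f85c, ecca212}.
Ancestors of cd471d5: {09d4af4, 3ea3da0, 8f25155, c20f85c, cd471d5, ecca212}.
Common ancestors: {09d4af4, 8f25155, c20f85c, ecca212}.
Among these, 8f25155 is not an ancestor of any other common ancestor — it is the merge base.

8f25155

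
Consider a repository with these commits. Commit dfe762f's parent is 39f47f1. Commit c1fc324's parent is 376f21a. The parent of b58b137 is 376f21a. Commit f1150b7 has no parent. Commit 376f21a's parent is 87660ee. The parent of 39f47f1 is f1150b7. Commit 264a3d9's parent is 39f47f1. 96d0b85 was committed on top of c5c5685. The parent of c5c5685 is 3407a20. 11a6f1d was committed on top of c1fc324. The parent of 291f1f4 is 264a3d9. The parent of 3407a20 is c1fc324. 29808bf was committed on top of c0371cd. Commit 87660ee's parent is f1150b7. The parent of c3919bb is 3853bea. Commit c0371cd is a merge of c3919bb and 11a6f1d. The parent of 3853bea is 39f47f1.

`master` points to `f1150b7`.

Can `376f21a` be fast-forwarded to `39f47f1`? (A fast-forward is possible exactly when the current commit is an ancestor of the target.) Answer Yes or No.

A fast-forward from 376f21a to 39f47f1 is possible iff 376f21a is an ancestor of 39f47f1.
Ancestors of 39f47f1: {39f47f1, f1150b7}.
376f21a is not among them, so fast-forward is not possible.

No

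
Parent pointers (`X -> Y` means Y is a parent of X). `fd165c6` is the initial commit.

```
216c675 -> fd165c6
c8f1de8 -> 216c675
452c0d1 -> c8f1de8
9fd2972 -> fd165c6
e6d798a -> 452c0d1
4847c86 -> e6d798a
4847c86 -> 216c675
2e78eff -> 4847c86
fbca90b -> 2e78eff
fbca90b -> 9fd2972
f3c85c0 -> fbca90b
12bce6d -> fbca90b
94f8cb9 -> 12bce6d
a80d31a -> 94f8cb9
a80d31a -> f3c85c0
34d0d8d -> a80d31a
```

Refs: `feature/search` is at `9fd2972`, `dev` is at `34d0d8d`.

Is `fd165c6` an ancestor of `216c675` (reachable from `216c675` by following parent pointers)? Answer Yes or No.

Ancestors of 216c675 (commits reachable by following parents): {216c675, fd165c6}.
fd165c6 is in that set, so it is an ancestor of 216c675.

Yes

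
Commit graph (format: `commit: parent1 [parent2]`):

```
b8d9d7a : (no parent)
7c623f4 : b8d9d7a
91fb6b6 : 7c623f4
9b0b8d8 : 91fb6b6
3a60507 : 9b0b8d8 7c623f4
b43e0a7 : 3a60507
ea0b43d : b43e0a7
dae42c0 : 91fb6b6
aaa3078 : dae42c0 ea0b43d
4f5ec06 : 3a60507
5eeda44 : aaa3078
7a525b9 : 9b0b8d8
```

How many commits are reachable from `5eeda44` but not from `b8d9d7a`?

Reachable from 5eeda44: {3a60507, 5eeda44, 7c623f4, 91fb6b6, 9b0b8d8, aaa3078, b43e0a7, b8d9d7a, dae42c0, ea0b43d}.
Reachable from b8d9d7a: {b8d9d7a}.
In 5eeda44's history but not b8d9d7a's: {3a60507, 5eeda44, 7c623f4, 91fb6b6, 9b0b8d8, aaa3078, b43e0a7, dae42c0, ea0b43d} — 9 commits.

9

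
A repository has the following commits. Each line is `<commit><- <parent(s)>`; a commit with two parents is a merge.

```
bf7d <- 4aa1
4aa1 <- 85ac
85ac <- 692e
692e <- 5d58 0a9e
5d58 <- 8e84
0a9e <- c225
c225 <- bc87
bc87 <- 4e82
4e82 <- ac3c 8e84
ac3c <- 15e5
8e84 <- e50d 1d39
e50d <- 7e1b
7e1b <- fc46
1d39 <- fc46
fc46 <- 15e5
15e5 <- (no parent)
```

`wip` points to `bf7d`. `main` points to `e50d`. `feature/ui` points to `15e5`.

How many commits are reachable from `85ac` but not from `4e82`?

6

Reachable from 85ac: {0a9e, 15e5, 1d39, 4e82, 5d58, 692e, 7e1b, 85ac, 8e84, ac3c, bc87, c225, e50d, fc46}.
Reachable from 4e82: {15e5, 1d39, 4e82, 7e1b, 8e84, ac3c, e50d, fc46}.
In 85ac's history but not 4e82's: {0a9e, 5d58, 692e, 85ac, bc87, c225} — 6 commits.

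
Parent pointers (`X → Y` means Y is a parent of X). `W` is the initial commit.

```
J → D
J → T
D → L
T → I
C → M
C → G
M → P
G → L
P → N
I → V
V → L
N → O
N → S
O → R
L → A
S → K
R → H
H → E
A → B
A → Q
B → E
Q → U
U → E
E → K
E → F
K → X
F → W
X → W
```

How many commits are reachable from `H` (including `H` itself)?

6

Walking parent pointers from H: reachable set = {E, F, H, K, W, X}.
That is 6 commits.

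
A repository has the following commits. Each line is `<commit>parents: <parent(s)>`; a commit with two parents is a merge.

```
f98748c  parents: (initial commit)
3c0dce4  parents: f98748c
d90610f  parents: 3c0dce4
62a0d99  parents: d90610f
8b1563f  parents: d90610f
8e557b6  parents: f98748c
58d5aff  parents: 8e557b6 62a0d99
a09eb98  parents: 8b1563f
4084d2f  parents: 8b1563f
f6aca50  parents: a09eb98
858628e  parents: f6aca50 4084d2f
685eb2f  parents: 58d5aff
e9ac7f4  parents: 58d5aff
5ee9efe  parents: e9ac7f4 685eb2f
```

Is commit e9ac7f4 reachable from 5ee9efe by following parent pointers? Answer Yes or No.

Ancestors of 5ee9efe (commits reachable by following parents): {3c0dce4, 58d5aff, 5ee9efe, 62a0d99, 685eb2f, 8e557b6, d90610f, e9ac7f4, f98748c}.
e9ac7f4 is in that set, so it is an ancestor of 5ee9efe.

Yes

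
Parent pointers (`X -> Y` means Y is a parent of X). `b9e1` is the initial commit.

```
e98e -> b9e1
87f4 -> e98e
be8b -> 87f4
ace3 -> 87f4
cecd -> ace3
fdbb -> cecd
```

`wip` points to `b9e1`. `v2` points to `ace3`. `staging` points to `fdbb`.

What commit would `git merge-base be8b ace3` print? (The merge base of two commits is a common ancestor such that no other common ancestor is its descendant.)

87f4

Ancestors of be8b: {87f4, b9e1, be8b, e98e}.
Ancestors of ace3: {87f4, ace3, b9e1, e98e}.
Common ancestors: {87f4, b9e1, e98e}.
Among these, 87f4 is not an ancestor of any other common ancestor — it is the merge base.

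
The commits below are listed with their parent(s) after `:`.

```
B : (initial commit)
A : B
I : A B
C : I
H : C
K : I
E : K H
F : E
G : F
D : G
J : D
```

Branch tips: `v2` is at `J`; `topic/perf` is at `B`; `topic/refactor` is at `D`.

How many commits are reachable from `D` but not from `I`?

7

Reachable from D: {A, B, C, D, E, F, G, H, I, K}.
Reachable from I: {A, B, I}.
In D's history but not I's: {C, D, E, F, G, H, K} — 7 commits.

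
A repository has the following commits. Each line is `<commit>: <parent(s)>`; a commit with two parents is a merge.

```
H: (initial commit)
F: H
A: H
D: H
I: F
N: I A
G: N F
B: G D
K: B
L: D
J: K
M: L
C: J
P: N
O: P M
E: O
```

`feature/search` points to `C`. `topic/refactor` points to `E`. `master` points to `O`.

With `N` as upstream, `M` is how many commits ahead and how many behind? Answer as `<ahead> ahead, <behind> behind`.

3 ahead, 4 behind

Reachable from M: {D, H, L, M}.
Reachable from N: {A, F, H, I, N}.
Only in M's history (ahead): {D, L, M} — 3.
Only in N's history (behind): {A, F, I, N} — 4.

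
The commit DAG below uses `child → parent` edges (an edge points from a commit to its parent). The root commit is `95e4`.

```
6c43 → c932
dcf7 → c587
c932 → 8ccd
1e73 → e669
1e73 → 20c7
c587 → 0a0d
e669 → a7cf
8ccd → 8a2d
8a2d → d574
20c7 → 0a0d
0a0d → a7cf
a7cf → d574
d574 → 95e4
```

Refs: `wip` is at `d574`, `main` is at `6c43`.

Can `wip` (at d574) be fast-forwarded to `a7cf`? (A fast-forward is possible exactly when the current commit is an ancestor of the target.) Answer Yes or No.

Yes

A fast-forward from d574 to a7cf is possible iff d574 is an ancestor of a7cf.
Ancestors of a7cf: {95e4, a7cf, d574}.
d574 is among them, so fast-forward is possible.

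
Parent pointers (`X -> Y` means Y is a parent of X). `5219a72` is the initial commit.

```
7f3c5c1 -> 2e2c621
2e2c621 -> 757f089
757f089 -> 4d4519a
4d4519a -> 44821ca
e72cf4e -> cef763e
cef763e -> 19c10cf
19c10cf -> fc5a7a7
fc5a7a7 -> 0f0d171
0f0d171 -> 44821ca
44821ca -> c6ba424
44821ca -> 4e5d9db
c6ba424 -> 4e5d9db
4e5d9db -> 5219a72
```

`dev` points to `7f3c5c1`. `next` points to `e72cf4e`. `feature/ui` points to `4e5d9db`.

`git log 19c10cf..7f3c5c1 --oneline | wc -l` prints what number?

4

Reachable from 7f3c5c1: {2e2c621, 44821ca, 4d4519a, 4e5d9db, 5219a72, 757f089, 7f3c5c1, c6ba424}.
Reachable from 19c10cf: {0f0d171, 19c10cf, 44821ca, 4e5d9db, 5219a72, c6ba424, fc5a7a7}.
In 7f3c5c1's history but not 19c10cf's: {2e2c621, 4d4519a, 757f089, 7f3c5c1} — 4 commits.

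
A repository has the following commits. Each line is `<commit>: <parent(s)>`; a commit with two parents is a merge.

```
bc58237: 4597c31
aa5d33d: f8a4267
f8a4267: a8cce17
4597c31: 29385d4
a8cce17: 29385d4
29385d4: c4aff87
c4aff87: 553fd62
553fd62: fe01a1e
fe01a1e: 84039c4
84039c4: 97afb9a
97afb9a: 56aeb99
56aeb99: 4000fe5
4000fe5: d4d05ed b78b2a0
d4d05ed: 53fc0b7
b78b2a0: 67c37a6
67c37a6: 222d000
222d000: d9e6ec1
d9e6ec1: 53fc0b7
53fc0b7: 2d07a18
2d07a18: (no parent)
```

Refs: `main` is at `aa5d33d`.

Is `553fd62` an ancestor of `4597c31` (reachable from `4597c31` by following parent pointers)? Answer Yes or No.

Yes

Ancestors of 4597c31 (commits reachable by following parents): {222d000, 29385d4, 2d07a18, 4000fe5, 4597c31, 53fc0b7, 553fd62, 56aeb99, 67c37a6, 84039c4, 97afb9a, b78b2a0, c4aff87, d4d05ed, d9e6ec1, fe01a1e}.
553fd62 is in that set, so it is an ancestor of 4597c31.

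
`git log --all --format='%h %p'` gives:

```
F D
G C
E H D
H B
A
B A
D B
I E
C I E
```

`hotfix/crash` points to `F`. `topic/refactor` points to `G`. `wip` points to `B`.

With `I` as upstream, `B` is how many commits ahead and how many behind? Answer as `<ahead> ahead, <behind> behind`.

0 ahead, 4 behind

Reachable from B: {A, B}.
Reachable from I: {A, B, D, E, H, I}.
Only in B's history (ahead): {} — 0.
Only in I's history (behind): {D, E, H, I} — 4.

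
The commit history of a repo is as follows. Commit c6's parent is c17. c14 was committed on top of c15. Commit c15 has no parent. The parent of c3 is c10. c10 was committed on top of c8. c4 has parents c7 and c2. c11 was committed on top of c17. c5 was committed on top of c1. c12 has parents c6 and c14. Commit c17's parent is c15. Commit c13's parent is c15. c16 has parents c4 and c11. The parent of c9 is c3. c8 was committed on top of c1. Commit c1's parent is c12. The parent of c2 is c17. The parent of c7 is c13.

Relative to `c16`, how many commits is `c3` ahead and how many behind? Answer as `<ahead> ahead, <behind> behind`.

Reachable from c3: {c1, c10, c12, c14, c15, c17, c3, c6, c8}.
Reachable from c16: {c11, c13, c15, c16, c17, c2, c4, c7}.
Only in c3's history (ahead): {c1, c10, c12, c14, c3, c6, c8} — 7.
Only in c16's history (behind): {c11, c13, c16, c2, c4, c7} — 6.

7 ahead, 6 behind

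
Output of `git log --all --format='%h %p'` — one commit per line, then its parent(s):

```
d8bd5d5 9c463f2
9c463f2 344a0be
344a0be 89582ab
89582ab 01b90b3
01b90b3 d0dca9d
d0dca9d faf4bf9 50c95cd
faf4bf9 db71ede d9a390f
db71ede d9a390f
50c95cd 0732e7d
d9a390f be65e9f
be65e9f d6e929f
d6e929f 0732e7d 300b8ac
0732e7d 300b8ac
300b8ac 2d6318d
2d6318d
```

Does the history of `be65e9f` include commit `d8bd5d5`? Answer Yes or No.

Ancestors of be65e9f: {0732e7d, 2d6318d, 300b8ac, be65e9f, d6e929f}.
d8bd5d5 is not in that set, so it is not an ancestor of be65e9f.

No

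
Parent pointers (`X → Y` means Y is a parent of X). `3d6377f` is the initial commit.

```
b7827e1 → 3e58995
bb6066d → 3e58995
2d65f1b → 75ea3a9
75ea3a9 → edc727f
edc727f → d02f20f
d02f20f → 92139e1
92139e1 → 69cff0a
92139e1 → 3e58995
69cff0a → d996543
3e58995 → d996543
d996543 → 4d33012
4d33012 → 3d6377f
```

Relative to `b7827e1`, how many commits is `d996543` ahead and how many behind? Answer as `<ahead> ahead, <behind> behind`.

Reachable from d996543: {3d6377f, 4d33012, d996543}.
Reachable from b7827e1: {3d6377f, 3e58995, 4d33012, b7827e1, d996543}.
Only in d996543's history (ahead): {} — 0.
Only in b7827e1's history (behind): {3e58995, b7827e1} — 2.

0 ahead, 2 behind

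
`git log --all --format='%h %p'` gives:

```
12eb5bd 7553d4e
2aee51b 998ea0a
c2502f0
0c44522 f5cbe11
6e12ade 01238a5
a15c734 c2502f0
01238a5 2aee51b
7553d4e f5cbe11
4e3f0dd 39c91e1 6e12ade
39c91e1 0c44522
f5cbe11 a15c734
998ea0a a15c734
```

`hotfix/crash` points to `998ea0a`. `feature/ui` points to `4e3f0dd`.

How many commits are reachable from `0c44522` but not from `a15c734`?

Reachable from 0c44522: {0c44522, a15c734, c2502f0, f5cbe11}.
Reachable from a15c734: {a15c734, c2502f0}.
In 0c44522's history but not a15c734's: {0c44522, f5cbe11} — 2 commits.

2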